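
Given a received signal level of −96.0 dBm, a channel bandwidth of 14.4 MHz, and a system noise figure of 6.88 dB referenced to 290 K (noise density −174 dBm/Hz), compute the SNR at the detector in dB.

Noise floor: N = −174 + 10 log₁₀(B) + NF
10 log₁₀(1.44×10⁷) = 71.58 dB
N = −174 + 71.58 + 6.88 = −95.54 dBm
SNR = P_sig − N = −96.0 − (−95.54) = −0.46 dB → −0.5 dB

−0.5 dB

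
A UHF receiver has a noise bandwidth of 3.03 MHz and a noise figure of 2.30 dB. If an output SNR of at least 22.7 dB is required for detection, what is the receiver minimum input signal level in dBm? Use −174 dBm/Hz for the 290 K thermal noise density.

Sensitivity = −174 + 10 log₁₀(B) + NF + SNR_min
= −174 + 64.81 + 2.30 + 22.7
= −84.19 dBm → −84.2 dBm

−84.2 dBm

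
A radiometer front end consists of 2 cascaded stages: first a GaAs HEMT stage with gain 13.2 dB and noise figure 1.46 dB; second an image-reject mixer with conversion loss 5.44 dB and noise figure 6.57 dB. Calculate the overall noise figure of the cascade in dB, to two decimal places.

1.96 dB

Convert to linear (a loss of L dB is a gain of −L dB): F_i = 10^(NF_i/10), G_i = 10^(G_i,dB/10)
  Stage 1: F_1 = 10^(1.46/10) = 1.400, G_1 = 10^(13.2/10) = 20.89
  Stage 2: F_2 = 10^(6.57/10) = 4.539, G_2 = 10^(−5.44/10) = 0.2858
Friis cascade:
  F = 1.400 + (4.539 − 1)/20.89 = 1.569
NF = 10 log₁₀(1.569) = 1.96 dB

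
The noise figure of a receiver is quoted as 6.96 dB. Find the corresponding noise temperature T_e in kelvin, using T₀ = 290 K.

F = 10^(6.96/10) = 4.96592
T_e = (F − 1)·T₀ = (4.96592 − 1) × 290 = 1150 K

1150 K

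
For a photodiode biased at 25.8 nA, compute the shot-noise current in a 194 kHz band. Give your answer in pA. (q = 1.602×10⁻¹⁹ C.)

40.0 pA

I_n = √(2qI·B)
2qI·B = 2 × 1.602×10⁻¹⁹ × 2.58×10⁻⁸ × 1.94×10⁵ = 1.60×10⁻²¹ A²
I_n = √(1.60×10⁻²¹) = 4.00×10⁻¹¹ A = 40.0 pA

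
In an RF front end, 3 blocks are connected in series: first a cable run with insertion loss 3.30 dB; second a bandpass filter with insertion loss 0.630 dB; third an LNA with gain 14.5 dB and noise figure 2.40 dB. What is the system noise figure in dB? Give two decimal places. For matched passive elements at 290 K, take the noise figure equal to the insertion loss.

6.33 dB

Convert to linear (a loss of L dB is a gain of −L dB): F_i = 10^(NF_i/10), G_i = 10^(G_i,dB/10)
  Stage 1: F_1 = 10^(3.30/10) = 2.138, G_1 = 10^(−3.30/10) = 0.4677
  Stage 2: F_2 = 10^(0.630/10) = 1.156, G_2 = 10^(−0.630/10) = 0.8650
  Stage 3: F_3 = 10^(2.40/10) = 1.738, G_3 = 10^(14.5/10) = 28.18
Friis cascade:
  F = 2.138 + (1.156 − 1)/0.4677 + (1.738 − 1)/0.4046 = 4.295
NF = 10 log₁₀(4.295) = 6.33 dB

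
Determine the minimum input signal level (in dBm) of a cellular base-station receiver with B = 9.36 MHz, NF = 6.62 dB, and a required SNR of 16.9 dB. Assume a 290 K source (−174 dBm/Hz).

−80.8 dBm

Sensitivity = −174 + 10 log₁₀(B) + NF + SNR_min
= −174 + 69.71 + 6.62 + 16.9
= −80.77 dBm → −80.8 dBm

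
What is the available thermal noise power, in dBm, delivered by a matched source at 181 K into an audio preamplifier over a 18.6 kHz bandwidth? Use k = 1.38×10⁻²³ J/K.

−133.3 dBm

P_n = kTB = 1.38×10⁻²³ × 181 × 1.86×10⁴ = 4.65×10⁻¹⁷ W
In dBm: 10 log₁₀(4.65×10⁻¹⁷ / 10⁻³) = −133.3 dBm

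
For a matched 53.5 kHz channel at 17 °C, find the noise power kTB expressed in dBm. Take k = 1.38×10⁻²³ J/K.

T = 17 °C + 273.15 = 290.15 K
P_n = kTB = 1.38×10⁻²³ × 290.15 × 5.35×10⁴ = 2.14×10⁻¹⁶ W
In dBm: 10 log₁₀(2.14×10⁻¹⁶ / 10⁻³) = −126.7 dBm

−126.7 dBm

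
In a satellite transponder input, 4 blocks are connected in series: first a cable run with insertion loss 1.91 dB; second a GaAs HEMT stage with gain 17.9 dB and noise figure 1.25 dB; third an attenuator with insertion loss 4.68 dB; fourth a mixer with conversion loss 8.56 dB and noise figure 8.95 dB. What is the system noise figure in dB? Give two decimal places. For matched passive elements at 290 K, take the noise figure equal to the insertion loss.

4.19 dB

Convert to linear (a loss of L dB is a gain of −L dB): F_i = 10^(NF_i/10), G_i = 10^(G_i,dB/10)
  Stage 1: F_1 = 10^(1.91/10) = 1.552, G_1 = 10^(−1.91/10) = 0.6442
  Stage 2: F_2 = 10^(1.25/10) = 1.334, G_2 = 10^(17.9/10) = 61.66
  Stage 3: F_3 = 10^(4.68/10) = 2.938, G_3 = 10^(−4.68/10) = 0.3404
  Stage 4: F_4 = 10^(8.95/10) = 7.852, G_4 = 10^(−8.56/10) = 0.1393
Friis cascade:
  F = 1.552 + (1.334 − 1)/0.6442 + (2.938 − 1)/39.72 + (7.852 − 1)/13.52 = 2.626
NF = 10 log₁₀(2.626) = 4.19 dB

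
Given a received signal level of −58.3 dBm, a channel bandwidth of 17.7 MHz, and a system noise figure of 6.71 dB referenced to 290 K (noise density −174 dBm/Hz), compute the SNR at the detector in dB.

36.5 dB

Noise floor: N = −174 + 10 log₁₀(B) + NF
10 log₁₀(1.77×10⁷) = 72.48 dB
N = −174 + 72.48 + 6.71 = −94.81 dBm
SNR = P_sig − N = −58.3 − (−94.81) = 36.51 dB → 36.5 dB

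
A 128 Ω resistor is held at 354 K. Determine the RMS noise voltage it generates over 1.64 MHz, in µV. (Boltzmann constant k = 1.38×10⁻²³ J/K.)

2.03 µV

V_n = √(4kTRB)
4kTRB = 4 × 1.38×10⁻²³ × 354 × 1.28×10² × 1.64×10⁶ = 4.10×10⁻¹² V²
V_n = √(4.10×10⁻¹²) = 2.03×10⁻⁶ V = 2.03 µV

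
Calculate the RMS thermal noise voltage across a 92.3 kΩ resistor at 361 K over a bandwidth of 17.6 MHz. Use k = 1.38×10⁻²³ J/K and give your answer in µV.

180 µV

V_n = √(4kTRB)
4kTRB = 4 × 1.38×10⁻²³ × 361 × 9.23×10⁴ × 1.76×10⁷ = 3.24×10⁻⁸ V²
V_n = √(3.24×10⁻⁸) = 1.80×10⁻⁴ V = 180 µV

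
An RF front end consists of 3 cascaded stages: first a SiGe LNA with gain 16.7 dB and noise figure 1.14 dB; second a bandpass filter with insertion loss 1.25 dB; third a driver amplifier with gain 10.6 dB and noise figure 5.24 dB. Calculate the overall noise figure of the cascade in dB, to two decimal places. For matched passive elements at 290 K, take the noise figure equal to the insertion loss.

Convert to linear (a loss of L dB is a gain of −L dB): F_i = 10^(NF_i/10), G_i = 10^(G_i,dB/10)
  Stage 1: F_1 = 10^(1.14/10) = 1.300, G_1 = 10^(16.7/10) = 46.77
  Stage 2: F_2 = 10^(1.25/10) = 1.334, G_2 = 10^(−1.25/10) = 0.7499
  Stage 3: F_3 = 10^(5.24/10) = 3.342, G_3 = 10^(10.6/10) = 11.48
Friis cascade:
  F = 1.300 + (1.334 − 1)/46.77 + (3.342 − 1)/35.08 = 1.374
NF = 10 log₁₀(1.374) = 1.38 dB

1.38 dB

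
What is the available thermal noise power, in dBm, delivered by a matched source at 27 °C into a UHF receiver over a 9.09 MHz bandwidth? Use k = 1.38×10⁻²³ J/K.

−104.2 dBm

T = 27 °C + 273.15 = 300.15 K
P_n = kTB = 1.38×10⁻²³ × 300.15 × 9.09×10⁶ = 3.77×10⁻¹⁴ W
In dBm: 10 log₁₀(3.77×10⁻¹⁴ / 10⁻³) = −104.2 dBm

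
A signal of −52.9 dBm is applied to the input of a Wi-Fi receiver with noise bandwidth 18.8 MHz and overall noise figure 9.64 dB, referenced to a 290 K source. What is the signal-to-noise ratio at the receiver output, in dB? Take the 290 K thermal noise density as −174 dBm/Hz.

38.7 dB

Noise floor: N = −174 + 10 log₁₀(B) + NF
10 log₁₀(1.88×10⁷) = 72.74 dB
N = −174 + 72.74 + 9.64 = −91.62 dBm
SNR = P_sig − N = −52.9 − (−91.62) = 38.72 dB → 38.7 dB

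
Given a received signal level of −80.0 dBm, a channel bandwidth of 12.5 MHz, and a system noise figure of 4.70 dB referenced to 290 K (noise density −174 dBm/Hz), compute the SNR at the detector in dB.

18.3 dB

Noise floor: N = −174 + 10 log₁₀(B) + NF
10 log₁₀(1.25×10⁷) = 70.97 dB
N = −174 + 70.97 + 4.70 = −98.33 dBm
SNR = P_sig − N = −80.0 − (−98.33) = 18.33 dB → 18.3 dB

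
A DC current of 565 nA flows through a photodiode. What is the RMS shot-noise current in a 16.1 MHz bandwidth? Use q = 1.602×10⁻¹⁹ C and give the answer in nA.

1.71 nA

I_n = √(2qI·B)
2qI·B = 2 × 1.602×10⁻¹⁹ × 5.65×10⁻⁷ × 1.61×10⁷ = 2.91×10⁻¹⁸ A²
I_n = √(2.91×10⁻¹⁸) = 1.71×10⁻⁹ A = 1.71 nA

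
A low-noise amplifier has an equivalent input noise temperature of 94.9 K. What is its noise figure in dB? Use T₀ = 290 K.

1.23 dB

F = 1 + T_e/T₀ = 1 + 94.9/290 = 1.32724
NF = 10 log₁₀(1.32724) = 1.23 dB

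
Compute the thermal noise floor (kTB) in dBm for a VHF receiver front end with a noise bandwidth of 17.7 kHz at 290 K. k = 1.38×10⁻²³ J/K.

P_n = kTB = 1.38×10⁻²³ × 290 × 1.77×10⁴ = 7.08×10⁻¹⁷ W
In dBm: 10 log₁₀(7.08×10⁻¹⁷ / 10⁻³) = −131.5 dBm

−131.5 dBm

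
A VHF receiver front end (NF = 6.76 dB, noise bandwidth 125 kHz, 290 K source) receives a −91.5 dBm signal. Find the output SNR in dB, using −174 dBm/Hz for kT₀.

Noise floor: N = −174 + 10 log₁₀(B) + NF
10 log₁₀(1.25×10⁵) = 50.97 dB
N = −174 + 50.97 + 6.76 = −116.27 dBm
SNR = P_sig − N = −91.5 − (−116.27) = 24.77 dB → 24.8 dB

24.8 dB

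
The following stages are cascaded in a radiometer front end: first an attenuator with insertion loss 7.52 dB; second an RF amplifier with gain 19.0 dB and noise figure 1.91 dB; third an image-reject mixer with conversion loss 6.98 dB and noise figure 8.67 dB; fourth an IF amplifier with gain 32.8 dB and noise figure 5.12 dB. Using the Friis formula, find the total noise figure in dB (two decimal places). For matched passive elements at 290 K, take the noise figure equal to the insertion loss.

10.01 dB

Convert to linear (a loss of L dB is a gain of −L dB): F_i = 10^(NF_i/10), G_i = 10^(G_i,dB/10)
  Stage 1: F_1 = 10^(7.52/10) = 5.649, G_1 = 10^(−7.52/10) = 0.1770
  Stage 2: F_2 = 10^(1.91/10) = 1.552, G_2 = 10^(19.0/10) = 79.43
  Stage 3: F_3 = 10^(8.67/10) = 7.362, G_3 = 10^(−6.98/10) = 0.2004
  Stage 4: F_4 = 10^(5.12/10) = 3.251, G_4 = 10^(32.8/10) = 1905
Friis cascade:
  F = 5.649 + (1.552 − 1)/0.1770 + (7.362 − 1)/14.06 + (3.251 − 1)/2.818 = 10.02
NF = 10 log₁₀(10.02) = 10.01 dB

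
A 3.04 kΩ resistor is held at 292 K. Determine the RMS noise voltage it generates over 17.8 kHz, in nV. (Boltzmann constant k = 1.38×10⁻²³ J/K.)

934 nV

V_n = √(4kTRB)
4kTRB = 4 × 1.38×10⁻²³ × 292 × 3.04×10³ × 1.78×10⁴ = 8.72×10⁻¹³ V²
V_n = √(8.72×10⁻¹³) = 9.34×10⁻⁷ V = 934 nV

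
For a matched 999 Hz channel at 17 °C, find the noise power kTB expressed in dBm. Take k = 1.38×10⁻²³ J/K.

T = 17 °C + 273.15 = 290.15 K
P_n = kTB = 1.38×10⁻²³ × 290.15 × 9.99×10² = 4.00×10⁻¹⁸ W
In dBm: 10 log₁₀(4.00×10⁻¹⁸ / 10⁻³) = −144.0 dBm

−144.0 dBm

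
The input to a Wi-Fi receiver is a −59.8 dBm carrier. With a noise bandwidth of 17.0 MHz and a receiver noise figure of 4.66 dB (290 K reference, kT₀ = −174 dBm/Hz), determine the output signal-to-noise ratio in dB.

Noise floor: N = −174 + 10 log₁₀(B) + NF
10 log₁₀(1.70×10⁷) = 72.3 dB
N = −174 + 72.3 + 4.66 = −97.04 dBm
SNR = P_sig − N = −59.8 − (−97.04) = 37.24 dB → 37.2 dB

37.2 dB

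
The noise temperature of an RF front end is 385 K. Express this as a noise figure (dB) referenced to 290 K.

F = 1 + T_e/T₀ = 1 + 385/290 = 2.32759
NF = 10 log₁₀(2.32759) = 3.67 dB

3.67 dB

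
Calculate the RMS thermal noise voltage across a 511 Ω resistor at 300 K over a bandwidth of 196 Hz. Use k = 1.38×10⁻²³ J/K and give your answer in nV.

V_n = √(4kTRB)
4kTRB = 4 × 1.38×10⁻²³ × 300 × 5.11×10² × 1.96×10² = 1.66×10⁻¹⁵ V²
V_n = √(1.66×10⁻¹⁵) = 4.07×10⁻⁸ V = 40.7 nV

40.7 nV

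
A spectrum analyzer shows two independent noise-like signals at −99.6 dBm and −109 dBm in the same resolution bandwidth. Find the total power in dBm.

−99.1 dBm

Convert to linear, add, convert back:
P₁ = 1.10×10⁻¹³ W, P₂ = 1.26×10⁻¹⁴ W
P_tot = 1.22×10⁻¹³ W → 10 log₁₀(P_tot / 10⁻³) = −99.1 dBm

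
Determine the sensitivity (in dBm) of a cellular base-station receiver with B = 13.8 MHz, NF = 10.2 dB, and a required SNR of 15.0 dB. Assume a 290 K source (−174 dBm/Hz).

−77.4 dBm

Sensitivity = −174 + 10 log₁₀(B) + NF + SNR_min
= −174 + 71.4 + 10.2 + 15.0
= −77.4 dBm → −77.4 dBm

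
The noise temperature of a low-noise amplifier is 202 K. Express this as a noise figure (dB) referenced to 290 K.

F = 1 + T_e/T₀ = 1 + 202/290 = 1.69655
NF = 10 log₁₀(1.69655) = 2.30 dB

2.30 dB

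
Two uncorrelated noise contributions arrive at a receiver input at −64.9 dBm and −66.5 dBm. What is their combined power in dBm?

−62.6 dBm

Convert to linear, add, convert back:
P₁ = 3.24×10⁻¹⁰ W, P₂ = 2.24×10⁻¹⁰ W
P_tot = 5.47×10⁻¹⁰ W → 10 log₁₀(P_tot / 10⁻³) = −62.6 dBm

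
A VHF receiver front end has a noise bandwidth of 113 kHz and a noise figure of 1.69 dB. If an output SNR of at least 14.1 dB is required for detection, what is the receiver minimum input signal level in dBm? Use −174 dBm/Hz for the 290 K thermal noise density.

−107.7 dBm

Sensitivity = −174 + 10 log₁₀(B) + NF + SNR_min
= −174 + 50.53 + 1.69 + 14.1
= −107.68 dBm → −107.7 dBm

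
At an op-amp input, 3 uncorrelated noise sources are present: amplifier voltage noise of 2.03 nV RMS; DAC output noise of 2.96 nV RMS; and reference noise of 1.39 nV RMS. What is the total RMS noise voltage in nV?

3.85 nV

Uncorrelated sources add in power (mean-square): V_tot = √(ΣV_i²)
V_tot = √[(2.03×10⁻⁹)² + (2.96×10⁻⁹)² + (1.39×10⁻⁹)²] = 3.85×10⁻⁹ V = 3.85 nV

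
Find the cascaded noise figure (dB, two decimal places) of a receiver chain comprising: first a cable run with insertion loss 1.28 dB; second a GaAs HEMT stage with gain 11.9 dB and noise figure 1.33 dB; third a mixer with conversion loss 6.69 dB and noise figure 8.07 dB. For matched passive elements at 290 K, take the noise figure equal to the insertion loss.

3.60 dB

Convert to linear (a loss of L dB is a gain of −L dB): F_i = 10^(NF_i/10), G_i = 10^(G_i,dB/10)
  Stage 1: F_1 = 10^(1.28/10) = 1.343, G_1 = 10^(−1.28/10) = 0.7447
  Stage 2: F_2 = 10^(1.33/10) = 1.358, G_2 = 10^(11.9/10) = 15.49
  Stage 3: F_3 = 10^(8.07/10) = 6.412, G_3 = 10^(−6.69/10) = 0.2143
Friis cascade:
  F = 1.343 + (1.358 − 1)/0.7447 + (6.412 − 1)/11.53 = 2.293
NF = 10 log₁₀(2.293) = 3.60 dB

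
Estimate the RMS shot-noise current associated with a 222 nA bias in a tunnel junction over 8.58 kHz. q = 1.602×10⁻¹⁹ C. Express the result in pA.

I_n = √(2qI·B)
2qI·B = 2 × 1.602×10⁻¹⁹ × 2.22×10⁻⁷ × 8.58×10³ = 6.10×10⁻²² A²
I_n = √(6.10×10⁻²²) = 2.47×10⁻¹¹ A = 24.7 pA

24.7 pA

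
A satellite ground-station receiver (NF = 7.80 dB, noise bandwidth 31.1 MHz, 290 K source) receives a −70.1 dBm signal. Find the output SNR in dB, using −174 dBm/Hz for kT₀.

21.2 dB

Noise floor: N = −174 + 10 log₁₀(B) + NF
10 log₁₀(3.11×10⁷) = 74.93 dB
N = −174 + 74.93 + 7.80 = −91.27 dBm
SNR = P_sig − N = −70.1 − (−91.27) = 21.17 dB → 21.2 dB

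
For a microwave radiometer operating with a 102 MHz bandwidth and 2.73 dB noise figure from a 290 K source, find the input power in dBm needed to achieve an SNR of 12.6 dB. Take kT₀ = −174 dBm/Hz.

Sensitivity = −174 + 10 log₁₀(B) + NF + SNR_min
= −174 + 80.09 + 2.73 + 12.6
= −78.58 dBm → −78.6 dBm

−78.6 dBm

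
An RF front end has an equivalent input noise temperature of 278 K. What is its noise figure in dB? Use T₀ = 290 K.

F = 1 + T_e/T₀ = 1 + 278/290 = 1.95862
NF = 10 log₁₀(1.95862) = 2.92 dB

2.92 dB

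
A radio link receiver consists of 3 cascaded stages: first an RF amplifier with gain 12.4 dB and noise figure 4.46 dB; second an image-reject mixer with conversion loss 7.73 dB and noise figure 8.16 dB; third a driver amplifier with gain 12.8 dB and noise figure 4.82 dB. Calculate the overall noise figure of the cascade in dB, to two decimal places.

Convert to linear (a loss of L dB is a gain of −L dB): F_i = 10^(NF_i/10), G_i = 10^(G_i,dB/10)
  Stage 1: F_1 = 10^(4.46/10) = 2.793, G_1 = 10^(12.4/10) = 17.38
  Stage 2: F_2 = 10^(8.16/10) = 6.546, G_2 = 10^(−7.73/10) = 0.1687
  Stage 3: F_3 = 10^(4.82/10) = 3.034, G_3 = 10^(12.8/10) = 19.05
Friis cascade:
  F = 2.793 + (6.546 − 1)/17.38 + (3.034 − 1)/2.931 = 3.806
NF = 10 log₁₀(3.806) = 5.80 dB

5.80 dB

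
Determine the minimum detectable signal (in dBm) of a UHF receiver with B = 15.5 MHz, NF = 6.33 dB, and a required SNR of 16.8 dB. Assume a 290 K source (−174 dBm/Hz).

Sensitivity = −174 + 10 log₁₀(B) + NF + SNR_min
= −174 + 71.9 + 6.33 + 16.8
= −78.97 dBm → −79.0 dBm

−79.0 dBm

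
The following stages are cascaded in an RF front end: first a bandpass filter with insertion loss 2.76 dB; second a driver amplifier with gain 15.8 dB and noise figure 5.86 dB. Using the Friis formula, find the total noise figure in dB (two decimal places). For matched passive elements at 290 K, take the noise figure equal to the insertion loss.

Convert to linear (a loss of L dB is a gain of −L dB): F_i = 10^(NF_i/10), G_i = 10^(G_i,dB/10)
  Stage 1: F_1 = 10^(2.76/10) = 1.888, G_1 = 10^(−2.76/10) = 0.5297
  Stage 2: F_2 = 10^(5.86/10) = 3.855, G_2 = 10^(15.8/10) = 38.02
Friis cascade:
  F = 1.888 + (3.855 − 1)/0.5297 = 7.278
NF = 10 log₁₀(7.278) = 8.62 dB

8.62 dB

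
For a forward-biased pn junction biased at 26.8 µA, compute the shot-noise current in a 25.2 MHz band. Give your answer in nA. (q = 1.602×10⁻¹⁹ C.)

I_n = √(2qI·B)
2qI·B = 2 × 1.602×10⁻¹⁹ × 2.68×10⁻⁵ × 2.52×10⁷ = 2.16×10⁻¹⁶ A²
I_n = √(2.16×10⁻¹⁶) = 1.47×10⁻⁸ A = 14.7 nA

14.7 nA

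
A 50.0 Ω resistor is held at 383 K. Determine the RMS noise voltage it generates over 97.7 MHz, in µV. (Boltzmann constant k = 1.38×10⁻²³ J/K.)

V_n = √(4kTRB)
4kTRB = 4 × 1.38×10⁻²³ × 383 × 5.00×10¹ × 9.77×10⁷ = 1.03×10⁻¹⁰ V²
V_n = √(1.03×10⁻¹⁰) = 1.02×10⁻⁵ V = 10.2 µV

10.2 µV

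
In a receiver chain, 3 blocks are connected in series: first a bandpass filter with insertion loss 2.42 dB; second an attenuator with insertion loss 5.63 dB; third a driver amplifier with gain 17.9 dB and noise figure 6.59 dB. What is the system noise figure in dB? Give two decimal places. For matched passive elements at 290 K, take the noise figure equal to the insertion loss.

14.64 dB

Convert to linear (a loss of L dB is a gain of −L dB): F_i = 10^(NF_i/10), G_i = 10^(G_i,dB/10)
  Stage 1: F_1 = 10^(2.42/10) = 1.746, G_1 = 10^(−2.42/10) = 0.5728
  Stage 2: F_2 = 10^(5.63/10) = 3.656, G_2 = 10^(−5.63/10) = 0.2735
  Stage 3: F_3 = 10^(6.59/10) = 4.560, G_3 = 10^(17.9/10) = 61.66
Friis cascade:
  F = 1.746 + (3.656 − 1)/0.5728 + (4.560 − 1)/0.1567 = 29.11
NF = 10 log₁₀(29.11) = 14.64 dB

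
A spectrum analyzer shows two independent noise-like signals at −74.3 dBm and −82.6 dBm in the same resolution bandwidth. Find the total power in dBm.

−73.7 dBm

Convert to linear, add, convert back:
P₁ = 3.72×10⁻¹¹ W, P₂ = 5.50×10⁻¹² W
P_tot = 4.26×10⁻¹¹ W → 10 log₁₀(P_tot / 10⁻³) = −73.7 dBm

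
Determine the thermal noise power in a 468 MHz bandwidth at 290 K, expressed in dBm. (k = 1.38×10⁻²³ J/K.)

−87.3 dBm

P_n = kTB = 1.38×10⁻²³ × 290 × 4.68×10⁸ = 1.87×10⁻¹² W
In dBm: 10 log₁₀(1.87×10⁻¹² / 10⁻³) = −87.3 dBm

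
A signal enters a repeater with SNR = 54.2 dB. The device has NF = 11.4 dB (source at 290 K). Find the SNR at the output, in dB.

42.8 dB

By definition F = SNR_in/SNR_out, so in dB: SNR_out = SNR_in − NF
SNR_out = 54.2 − 11.4 = 42.8 dB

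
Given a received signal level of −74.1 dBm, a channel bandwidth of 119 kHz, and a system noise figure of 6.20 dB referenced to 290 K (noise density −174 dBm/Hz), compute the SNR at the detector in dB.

Noise floor: N = −174 + 10 log₁₀(B) + NF
10 log₁₀(1.19×10⁵) = 50.76 dB
N = −174 + 50.76 + 6.20 = −117.04 dBm
SNR = P_sig − N = −74.1 − (−117.04) = 42.94 dB → 42.9 dB

42.9 dB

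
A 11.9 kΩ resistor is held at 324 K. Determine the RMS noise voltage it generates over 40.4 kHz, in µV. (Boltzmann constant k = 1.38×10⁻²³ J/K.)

V_n = √(4kTRB)
4kTRB = 4 × 1.38×10⁻²³ × 324 × 1.19×10⁴ × 4.04×10⁴ = 8.60×10⁻¹² V²
V_n = √(8.60×10⁻¹²) = 2.93×10⁻⁶ V = 2.93 µV

2.93 µV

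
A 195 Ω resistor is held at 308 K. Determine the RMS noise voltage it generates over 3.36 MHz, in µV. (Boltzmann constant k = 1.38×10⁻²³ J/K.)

3.34 µV

V_n = √(4kTRB)
4kTRB = 4 × 1.38×10⁻²³ × 308 × 1.95×10² × 3.36×10⁶ = 1.11×10⁻¹¹ V²
V_n = √(1.11×10⁻¹¹) = 3.34×10⁻⁶ V = 3.34 µV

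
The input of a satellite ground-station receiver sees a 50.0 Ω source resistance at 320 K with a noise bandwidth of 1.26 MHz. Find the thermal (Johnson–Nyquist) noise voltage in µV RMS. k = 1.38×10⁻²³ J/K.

V_n = √(4kTRB)
4kTRB = 4 × 1.38×10⁻²³ × 320 × 5.00×10¹ × 1.26×10⁶ = 1.11×10⁻¹² V²
V_n = √(1.11×10⁻¹²) = 1.05×10⁻⁶ V = 1.05 µV

1.05 µV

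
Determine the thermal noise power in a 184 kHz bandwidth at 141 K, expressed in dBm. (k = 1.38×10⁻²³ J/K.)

P_n = kTB = 1.38×10⁻²³ × 141 × 1.84×10⁵ = 3.58×10⁻¹⁶ W
In dBm: 10 log₁₀(3.58×10⁻¹⁶ / 10⁻³) = −124.5 dBm

−124.5 dBm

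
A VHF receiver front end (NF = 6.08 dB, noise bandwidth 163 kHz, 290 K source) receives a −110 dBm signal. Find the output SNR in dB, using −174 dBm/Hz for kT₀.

Noise floor: N = −174 + 10 log₁₀(B) + NF
10 log₁₀(1.63×10⁵) = 52.12 dB
N = −174 + 52.12 + 6.08 = −115.80 dBm
SNR = P_sig − N = −110 − (−115.80) = 5.80 dB → 5.8 dB

5.8 dB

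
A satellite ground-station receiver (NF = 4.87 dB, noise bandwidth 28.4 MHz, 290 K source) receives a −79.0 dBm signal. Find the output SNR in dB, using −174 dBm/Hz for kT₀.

15.6 dB

Noise floor: N = −174 + 10 log₁₀(B) + NF
10 log₁₀(2.84×10⁷) = 74.53 dB
N = −174 + 74.53 + 4.87 = −94.60 dBm
SNR = P_sig − N = −79.0 − (−94.60) = 15.60 dB → 15.6 dB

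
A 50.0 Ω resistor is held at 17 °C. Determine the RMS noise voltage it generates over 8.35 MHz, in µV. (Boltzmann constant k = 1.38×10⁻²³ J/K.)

T = 17 °C + 273.15 = 290.15 K
V_n = √(4kTRB)
4kTRB = 4 × 1.38×10⁻²³ × 290.15 × 5.00×10¹ × 8.35×10⁶ = 6.69×10⁻¹² V²
V_n = √(6.69×10⁻¹²) = 2.59×10⁻⁶ V = 2.59 µV

2.59 µV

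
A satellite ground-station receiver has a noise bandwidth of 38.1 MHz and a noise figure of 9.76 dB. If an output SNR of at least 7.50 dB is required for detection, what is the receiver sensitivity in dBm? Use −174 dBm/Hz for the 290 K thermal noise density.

−80.9 dBm

Sensitivity = −174 + 10 log₁₀(B) + NF + SNR_min
= −174 + 75.81 + 9.76 + 7.50
= −80.93 dBm → −80.9 dBm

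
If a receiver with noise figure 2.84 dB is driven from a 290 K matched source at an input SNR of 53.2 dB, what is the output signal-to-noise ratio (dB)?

50.36 dB

By definition F = SNR_in/SNR_out, so in dB: SNR_out = SNR_in − NF
SNR_out = 53.2 − 2.84 = 50.36 dB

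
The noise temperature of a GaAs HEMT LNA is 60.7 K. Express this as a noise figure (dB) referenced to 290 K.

F = 1 + T_e/T₀ = 1 + 60.7/290 = 1.20931
NF = 10 log₁₀(1.20931) = 0.825 dB

0.825 dB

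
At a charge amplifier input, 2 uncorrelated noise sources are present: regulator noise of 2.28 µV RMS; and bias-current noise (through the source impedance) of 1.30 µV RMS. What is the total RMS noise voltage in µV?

2.62 µV

Uncorrelated sources add in power (mean-square): V_tot = √(ΣV_i²)
V_tot = √[(2.28×10⁻⁶)² + (1.30×10⁻⁶)²] = 2.62×10⁻⁶ V = 2.62 µV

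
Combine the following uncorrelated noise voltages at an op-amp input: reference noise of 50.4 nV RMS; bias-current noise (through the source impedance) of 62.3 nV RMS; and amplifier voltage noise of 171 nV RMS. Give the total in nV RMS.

Uncorrelated sources add in power (mean-square): V_tot = √(ΣV_i²)
V_tot = √[(5.04×10⁻⁸)² + (6.23×10⁻⁸)² + (1.71×10⁻⁷)²] = 1.89×10⁻⁷ V = 189 nV

189 nV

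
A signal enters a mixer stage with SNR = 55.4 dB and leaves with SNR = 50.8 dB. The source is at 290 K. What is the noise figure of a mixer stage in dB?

NF (dB) = SNR_in(dB) − SNR_out(dB) when the source is at T₀
NF = 55.4 − 50.8 = 4.6 dB

4.6 dB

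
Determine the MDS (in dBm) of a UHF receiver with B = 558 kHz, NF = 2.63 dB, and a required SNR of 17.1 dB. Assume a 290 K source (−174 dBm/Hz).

Sensitivity = −174 + 10 log₁₀(B) + NF + SNR_min
= −174 + 57.47 + 2.63 + 17.1
= −96.80 dBm → −96.8 dBm

−96.8 dBm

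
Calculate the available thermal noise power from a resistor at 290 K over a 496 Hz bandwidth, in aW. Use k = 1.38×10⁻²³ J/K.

1.98 aW

P_n = kTB = 1.38×10⁻²³ × 290 × 4.96×10² = 1.98×10⁻¹⁸ W = 1.98 aW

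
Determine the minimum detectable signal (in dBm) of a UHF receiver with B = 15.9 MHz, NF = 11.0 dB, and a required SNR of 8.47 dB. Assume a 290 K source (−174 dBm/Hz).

Sensitivity = −174 + 10 log₁₀(B) + NF + SNR_min
= −174 + 72.01 + 11.0 + 8.47
= −82.52 dBm → −82.5 dBm

−82.5 dBm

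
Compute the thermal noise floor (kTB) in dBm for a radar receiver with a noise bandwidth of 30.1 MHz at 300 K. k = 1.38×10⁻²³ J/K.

−99.0 dBm

P_n = kTB = 1.38×10⁻²³ × 300 × 3.01×10⁷ = 1.25×10⁻¹³ W
In dBm: 10 log₁₀(1.25×10⁻¹³ / 10⁻³) = −99.0 dBm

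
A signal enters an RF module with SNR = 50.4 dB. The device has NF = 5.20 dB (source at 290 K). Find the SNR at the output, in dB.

45.20 dB

By definition F = SNR_in/SNR_out, so in dB: SNR_out = SNR_in − NF
SNR_out = 50.4 − 5.20 = 45.20 dB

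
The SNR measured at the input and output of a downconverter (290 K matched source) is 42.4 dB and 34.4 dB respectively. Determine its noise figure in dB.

8.0 dB

NF (dB) = SNR_in(dB) − SNR_out(dB) when the source is at T₀
NF = 42.4 − 34.4 = 8.0 dB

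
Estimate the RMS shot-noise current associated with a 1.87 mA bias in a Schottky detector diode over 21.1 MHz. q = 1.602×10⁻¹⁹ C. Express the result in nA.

112 nA

I_n = √(2qI·B)
2qI·B = 2 × 1.602×10⁻¹⁹ × 1.87×10⁻³ × 2.11×10⁷ = 1.26×10⁻¹⁴ A²
I_n = √(1.26×10⁻¹⁴) = 1.12×10⁻⁷ A = 112 nA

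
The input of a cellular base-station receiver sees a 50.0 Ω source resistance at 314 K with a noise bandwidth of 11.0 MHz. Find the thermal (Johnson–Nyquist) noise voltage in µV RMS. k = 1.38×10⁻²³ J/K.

V_n = √(4kTRB)
4kTRB = 4 × 1.38×10⁻²³ × 314 × 5.00×10¹ × 1.10×10⁷ = 9.53×10⁻¹² V²
V_n = √(9.53×10⁻¹²) = 3.09×10⁻⁶ V = 3.09 µV

3.09 µV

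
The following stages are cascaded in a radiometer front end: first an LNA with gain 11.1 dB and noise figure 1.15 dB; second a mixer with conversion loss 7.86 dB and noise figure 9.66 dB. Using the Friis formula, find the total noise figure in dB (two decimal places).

Convert to linear (a loss of L dB is a gain of −L dB): F_i = 10^(NF_i/10), G_i = 10^(G_i,dB/10)
  Stage 1: F_1 = 10^(1.15/10) = 1.303, G_1 = 10^(11.1/10) = 12.88
  Stage 2: F_2 = 10^(9.66/10) = 9.247, G_2 = 10^(−7.86/10) = 0.1637
Friis cascade:
  F = 1.303 + (9.247 − 1)/12.88 = 1.943
NF = 10 log₁₀(1.943) = 2.89 dB

2.89 dB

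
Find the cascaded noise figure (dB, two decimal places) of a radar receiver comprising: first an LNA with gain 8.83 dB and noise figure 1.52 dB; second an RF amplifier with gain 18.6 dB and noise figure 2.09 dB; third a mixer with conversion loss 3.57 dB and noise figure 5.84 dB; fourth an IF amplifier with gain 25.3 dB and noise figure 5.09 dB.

Convert to linear (a loss of L dB is a gain of −L dB): F_i = 10^(NF_i/10), G_i = 10^(G_i,dB/10)
  Stage 1: F_1 = 10^(1.52/10) = 1.419, G_1 = 10^(8.83/10) = 7.638
  Stage 2: F_2 = 10^(2.09/10) = 1.618, G_2 = 10^(18.6/10) = 72.44
  Stage 3: F_3 = 10^(5.84/10) = 3.837, G_3 = 10^(−3.57/10) = 0.4395
  Stage 4: F_4 = 10^(5.09/10) = 3.228, G_4 = 10^(25.3/10) = 338.8
Friis cascade:
  F = 1.419 + (1.618 − 1)/7.638 + (3.837 − 1)/553.4 + (3.228 − 1)/243.2 = 1.514
NF = 10 log₁₀(1.514) = 1.80 dB

1.80 dB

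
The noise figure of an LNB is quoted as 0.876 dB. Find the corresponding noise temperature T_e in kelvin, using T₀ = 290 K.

F = 10^(0.876/10) = 1.22349
T_e = (F − 1)·T₀ = (1.22349 − 1) × 290 = 64.8 K

64.8 K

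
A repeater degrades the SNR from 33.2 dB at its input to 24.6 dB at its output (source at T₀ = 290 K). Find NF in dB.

8.6 dB

NF (dB) = SNR_in(dB) − SNR_out(dB) when the source is at T₀
NF = 33.2 − 24.6 = 8.6 dB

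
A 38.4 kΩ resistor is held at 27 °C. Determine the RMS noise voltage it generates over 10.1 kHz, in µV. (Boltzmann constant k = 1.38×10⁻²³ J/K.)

T = 27 °C + 273.15 = 300.15 K
V_n = √(4kTRB)
4kTRB = 4 × 1.38×10⁻²³ × 300.15 × 3.84×10⁴ × 1.01×10⁴ = 6.43×10⁻¹² V²
V_n = √(6.43×10⁻¹²) = 2.53×10⁻⁶ V = 2.53 µV

2.53 µV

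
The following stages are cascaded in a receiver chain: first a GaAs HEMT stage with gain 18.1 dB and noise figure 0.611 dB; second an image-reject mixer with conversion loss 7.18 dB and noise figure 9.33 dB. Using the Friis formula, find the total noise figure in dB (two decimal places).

Convert to linear (a loss of L dB is a gain of −L dB): F_i = 10^(NF_i/10), G_i = 10^(G_i,dB/10)
  Stage 1: F_1 = 10^(0.611/10) = 1.151, G_1 = 10^(18.1/10) = 64.57
  Stage 2: F_2 = 10^(9.33/10) = 8.570, G_2 = 10^(−7.18/10) = 0.1914
Friis cascade:
  F = 1.151 + (8.570 − 1)/64.57 = 1.268
NF = 10 log₁₀(1.268) = 1.03 dB

1.03 dB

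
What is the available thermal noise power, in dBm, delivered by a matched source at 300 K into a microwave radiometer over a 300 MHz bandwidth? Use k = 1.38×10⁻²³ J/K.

−89.1 dBm

P_n = kTB = 1.38×10⁻²³ × 300 × 3.00×10⁸ = 1.24×10⁻¹² W
In dBm: 10 log₁₀(1.24×10⁻¹² / 10⁻³) = −89.1 dBm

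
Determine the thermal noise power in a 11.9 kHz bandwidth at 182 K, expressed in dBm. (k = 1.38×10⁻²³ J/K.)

P_n = kTB = 1.38×10⁻²³ × 182 × 1.19×10⁴ = 2.99×10⁻¹⁷ W
In dBm: 10 log₁₀(2.99×10⁻¹⁷ / 10⁻³) = −135.2 dBm

−135.2 dBm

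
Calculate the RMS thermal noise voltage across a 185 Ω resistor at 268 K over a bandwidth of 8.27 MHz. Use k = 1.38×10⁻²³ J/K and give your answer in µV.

4.76 µV

V_n = √(4kTRB)
4kTRB = 4 × 1.38×10⁻²³ × 268 × 1.85×10² × 8.27×10⁶ = 2.26×10⁻¹¹ V²
V_n = √(2.26×10⁻¹¹) = 4.76×10⁻⁶ V = 4.76 µV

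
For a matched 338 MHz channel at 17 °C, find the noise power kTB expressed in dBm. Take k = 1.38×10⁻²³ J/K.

T = 17 °C + 273.15 = 290.15 K
P_n = kTB = 1.38×10⁻²³ × 290.15 × 3.38×10⁸ = 1.35×10⁻¹² W
In dBm: 10 log₁₀(1.35×10⁻¹² / 10⁻³) = −88.7 dBm

−88.7 dBm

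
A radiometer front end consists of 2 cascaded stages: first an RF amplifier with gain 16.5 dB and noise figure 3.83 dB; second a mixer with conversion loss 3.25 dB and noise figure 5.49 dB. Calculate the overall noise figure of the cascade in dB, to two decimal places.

3.93 dB

Convert to linear (a loss of L dB is a gain of −L dB): F_i = 10^(NF_i/10), G_i = 10^(G_i,dB/10)
  Stage 1: F_1 = 10^(3.83/10) = 2.415, G_1 = 10^(16.5/10) = 44.67
  Stage 2: F_2 = 10^(5.49/10) = 3.540, G_2 = 10^(−3.25/10) = 0.4732
Friis cascade:
  F = 2.415 + (3.540 − 1)/44.67 = 2.472
NF = 10 log₁₀(2.472) = 3.93 dB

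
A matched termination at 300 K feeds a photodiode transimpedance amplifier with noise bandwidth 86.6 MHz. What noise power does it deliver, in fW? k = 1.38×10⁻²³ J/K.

P_n = kTB = 1.38×10⁻²³ × 300 × 8.66×10⁷ = 3.59×10⁻¹³ W = 359 fW

359 fW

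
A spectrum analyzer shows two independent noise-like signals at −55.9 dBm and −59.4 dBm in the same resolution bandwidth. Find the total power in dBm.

−54.3 dBm

Convert to linear, add, convert back:
P₁ = 2.57×10⁻⁹ W, P₂ = 1.15×10⁻⁹ W
P_tot = 3.72×10⁻⁹ W → 10 log₁₀(P_tot / 10⁻³) = −54.3 dBm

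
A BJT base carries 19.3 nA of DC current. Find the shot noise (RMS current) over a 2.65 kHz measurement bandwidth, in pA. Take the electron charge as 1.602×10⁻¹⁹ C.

I_n = √(2qI·B)
2qI·B = 2 × 1.602×10⁻¹⁹ × 1.93×10⁻⁸ × 2.65×10³ = 1.64×10⁻²³ A²
I_n = √(1.64×10⁻²³) = 4.05×10⁻¹² A = 4.05 pA

4.05 pA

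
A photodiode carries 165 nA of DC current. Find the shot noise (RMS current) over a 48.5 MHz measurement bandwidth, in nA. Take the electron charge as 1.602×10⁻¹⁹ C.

I_n = √(2qI·B)
2qI·B = 2 × 1.602×10⁻¹⁹ × 1.65×10⁻⁷ × 4.85×10⁷ = 2.56×10⁻¹⁸ A²
I_n = √(2.56×10⁻¹⁸) = 1.60×10⁻⁹ A = 1.60 nA

1.60 nA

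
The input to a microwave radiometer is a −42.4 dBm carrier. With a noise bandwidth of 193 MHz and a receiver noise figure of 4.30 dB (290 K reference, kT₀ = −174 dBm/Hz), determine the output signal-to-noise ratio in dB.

Noise floor: N = −174 + 10 log₁₀(B) + NF
10 log₁₀(1.93×10⁸) = 82.86 dB
N = −174 + 82.86 + 4.30 = −86.84 dBm
SNR = P_sig − N = −42.4 − (−86.84) = 44.44 dB → 44.4 dB

44.4 dB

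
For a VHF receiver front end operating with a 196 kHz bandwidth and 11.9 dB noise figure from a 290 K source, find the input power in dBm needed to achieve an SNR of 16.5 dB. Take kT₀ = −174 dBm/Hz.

−92.7 dBm

Sensitivity = −174 + 10 log₁₀(B) + NF + SNR_min
= −174 + 52.92 + 11.9 + 16.5
= −92.68 dBm → −92.7 dBm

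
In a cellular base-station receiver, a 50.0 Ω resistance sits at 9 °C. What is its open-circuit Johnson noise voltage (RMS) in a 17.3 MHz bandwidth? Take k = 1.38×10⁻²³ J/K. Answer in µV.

T = 9 °C + 273.15 = 282.15 K
V_n = √(4kTRB)
4kTRB = 4 × 1.38×10⁻²³ × 282.15 × 5.00×10¹ × 1.73×10⁷ = 1.35×10⁻¹¹ V²
V_n = √(1.35×10⁻¹¹) = 3.67×10⁻⁶ V = 3.67 µV

3.67 µV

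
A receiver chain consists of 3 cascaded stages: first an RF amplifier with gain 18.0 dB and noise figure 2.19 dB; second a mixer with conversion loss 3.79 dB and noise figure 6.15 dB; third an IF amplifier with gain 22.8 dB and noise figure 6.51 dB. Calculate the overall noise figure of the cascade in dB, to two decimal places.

Convert to linear (a loss of L dB is a gain of −L dB): F_i = 10^(NF_i/10), G_i = 10^(G_i,dB/10)
  Stage 1: F_1 = 10^(2.19/10) = 1.656, G_1 = 10^(18.0/10) = 63.10
  Stage 2: F_2 = 10^(6.15/10) = 4.121, G_2 = 10^(−3.79/10) = 0.4178
  Stage 3: F_3 = 10^(6.51/10) = 4.477, G_3 = 10^(22.8/10) = 190.5
Friis cascade:
  F = 1.656 + (4.121 − 1)/63.10 + (4.477 − 1)/26.36 = 1.837
NF = 10 log₁₀(1.837) = 2.64 dB

2.64 dB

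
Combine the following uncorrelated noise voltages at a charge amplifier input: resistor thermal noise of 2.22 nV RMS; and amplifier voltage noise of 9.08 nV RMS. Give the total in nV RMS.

9.35 nV

Uncorrelated sources add in power (mean-square): V_tot = √(ΣV_i²)
V_tot = √[(2.22×10⁻⁹)² + (9.08×10⁻⁹)²] = 9.35×10⁻⁹ V = 9.35 nV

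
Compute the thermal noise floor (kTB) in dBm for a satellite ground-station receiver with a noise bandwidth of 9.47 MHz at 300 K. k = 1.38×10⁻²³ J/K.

−104.1 dBm

P_n = kTB = 1.38×10⁻²³ × 300 × 9.47×10⁶ = 3.92×10⁻¹⁴ W
In dBm: 10 log₁₀(3.92×10⁻¹⁴ / 10⁻³) = −104.1 dBm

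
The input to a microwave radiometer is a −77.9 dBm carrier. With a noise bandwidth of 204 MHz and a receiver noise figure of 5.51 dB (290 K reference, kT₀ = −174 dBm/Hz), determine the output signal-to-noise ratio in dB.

Noise floor: N = −174 + 10 log₁₀(B) + NF
10 log₁₀(2.04×10⁸) = 83.1 dB
N = −174 + 83.1 + 5.51 = −85.39 dBm
SNR = P_sig − N = −77.9 − (−85.39) = 7.49 dB → 7.5 dB

7.5 dB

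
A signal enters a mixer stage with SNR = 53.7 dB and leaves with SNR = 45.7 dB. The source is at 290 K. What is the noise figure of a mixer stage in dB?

8.0 dB

NF (dB) = SNR_in(dB) − SNR_out(dB) when the source is at T₀
NF = 53.7 − 45.7 = 8.0 dB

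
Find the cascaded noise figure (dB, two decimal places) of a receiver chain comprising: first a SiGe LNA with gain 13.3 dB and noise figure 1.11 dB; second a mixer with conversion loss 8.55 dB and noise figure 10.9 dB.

2.60 dB

Convert to linear (a loss of L dB is a gain of −L dB): F_i = 10^(NF_i/10), G_i = 10^(G_i,dB/10)
  Stage 1: F_1 = 10^(1.11/10) = 1.291, G_1 = 10^(13.3/10) = 21.38
  Stage 2: F_2 = 10^(10.9/10) = 12.30, G_2 = 10^(−8.55/10) = 0.1396
Friis cascade:
  F = 1.291 + (12.30 − 1)/21.38 = 1.820
NF = 10 log₁₀(1.820) = 2.60 dB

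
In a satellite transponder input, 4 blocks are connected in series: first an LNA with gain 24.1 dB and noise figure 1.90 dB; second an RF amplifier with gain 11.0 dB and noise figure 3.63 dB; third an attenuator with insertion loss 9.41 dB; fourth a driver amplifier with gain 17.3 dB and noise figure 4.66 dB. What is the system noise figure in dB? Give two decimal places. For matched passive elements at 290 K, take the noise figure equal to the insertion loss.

Convert to linear (a loss of L dB is a gain of −L dB): F_i = 10^(NF_i/10), G_i = 10^(G_i,dB/10)
  Stage 1: F_1 = 10^(1.90/10) = 1.549, G_1 = 10^(24.1/10) = 257.0
  Stage 2: F_2 = 10^(3.63/10) = 2.307, G_2 = 10^(11.0/10) = 12.59
  Stage 3: F_3 = 10^(9.41/10) = 8.730, G_3 = 10^(−9.41/10) = 0.1146
  Stage 4: F_4 = 10^(4.66/10) = 2.924, G_4 = 10^(17.3/10) = 53.70
Friis cascade:
  F = 1.549 + (2.307 − 1)/257.0 + (8.730 − 1)/3236 + (2.924 − 1)/370.7 = 1.561
NF = 10 log₁₀(1.561) = 1.94 dB

1.94 dB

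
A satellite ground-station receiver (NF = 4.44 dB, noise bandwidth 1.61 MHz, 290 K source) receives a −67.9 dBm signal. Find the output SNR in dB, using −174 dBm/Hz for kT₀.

Noise floor: N = −174 + 10 log₁₀(B) + NF
10 log₁₀(1.61×10⁶) = 62.07 dB
N = −174 + 62.07 + 4.44 = −107.49 dBm
SNR = P_sig − N = −67.9 − (−107.49) = 39.59 dB → 39.6 dB

39.6 dB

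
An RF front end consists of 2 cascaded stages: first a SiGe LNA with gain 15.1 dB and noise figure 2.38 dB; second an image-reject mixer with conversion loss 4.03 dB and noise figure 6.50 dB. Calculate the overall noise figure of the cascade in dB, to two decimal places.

Convert to linear (a loss of L dB is a gain of −L dB): F_i = 10^(NF_i/10), G_i = 10^(G_i,dB/10)
  Stage 1: F_1 = 10^(2.38/10) = 1.730, G_1 = 10^(15.1/10) = 32.36
  Stage 2: F_2 = 10^(6.50/10) = 4.467, G_2 = 10^(−4.03/10) = 0.3954
Friis cascade:
  F = 1.730 + (4.467 − 1)/32.36 = 1.837
NF = 10 log₁₀(1.837) = 2.64 dB

2.64 dB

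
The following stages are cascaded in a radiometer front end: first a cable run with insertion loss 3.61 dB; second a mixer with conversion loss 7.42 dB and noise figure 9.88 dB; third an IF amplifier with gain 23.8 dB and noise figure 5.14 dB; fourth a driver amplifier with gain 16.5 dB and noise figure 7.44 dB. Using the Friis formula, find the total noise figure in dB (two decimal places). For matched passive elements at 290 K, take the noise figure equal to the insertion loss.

Convert to linear (a loss of L dB is a gain of −L dB): F_i = 10^(NF_i/10), G_i = 10^(G_i,dB/10)
  Stage 1: F_1 = 10^(3.61/10) = 2.296, G_1 = 10^(−3.61/10) = 0.4355
  Stage 2: F_2 = 10^(9.88/10) = 9.727, G_2 = 10^(−7.42/10) = 0.1811
  Stage 3: F_3 = 10^(5.14/10) = 3.266, G_3 = 10^(23.8/10) = 239.9
  Stage 4: F_4 = 10^(7.44/10) = 5.546, G_4 = 10^(16.5/10) = 44.67
Friis cascade:
  F = 2.296 + (9.727 − 1)/0.4355 + (3.266 − 1)/0.07889 + (5.546 − 1)/18.92 = 51.30
NF = 10 log₁₀(51.30) = 17.10 dB

17.10 dB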